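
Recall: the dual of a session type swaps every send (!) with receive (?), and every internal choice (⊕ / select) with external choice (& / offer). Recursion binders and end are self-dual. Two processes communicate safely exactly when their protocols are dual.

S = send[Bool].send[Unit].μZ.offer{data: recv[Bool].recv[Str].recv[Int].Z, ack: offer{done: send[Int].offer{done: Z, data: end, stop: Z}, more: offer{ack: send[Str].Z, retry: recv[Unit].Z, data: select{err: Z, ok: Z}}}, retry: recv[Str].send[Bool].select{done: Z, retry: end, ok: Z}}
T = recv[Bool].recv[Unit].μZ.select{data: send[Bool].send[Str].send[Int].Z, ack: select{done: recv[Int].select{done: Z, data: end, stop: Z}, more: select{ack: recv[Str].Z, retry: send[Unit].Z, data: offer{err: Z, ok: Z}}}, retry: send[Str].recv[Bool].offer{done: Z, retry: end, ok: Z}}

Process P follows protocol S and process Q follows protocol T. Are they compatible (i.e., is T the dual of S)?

YES

send[Bool] vs recv[Bool]  match
  send[Unit] vs recv[Unit]  match
    μZ vs μZ  match (rec unchanged)
      offer{data,ack,retry} vs select{data,ack,retry}  match label sets agree
        • data:
          recv[Bool] vs send[Bool]  match
            recv[Str] vs send[Str]  match
              recv[Int] vs send[Int]  match
                Z vs Z  match
        • ack:
          offer{done,more} vs select{done,more}  match label sets agree
            • done:
              send[Int] vs recv[Int]  match
                offer{done,data,stop} vs select{done,data,stop}  match label sets agree
                  • done:
                    Z vs Z  match
                  • data:
                    end vs end  match
                  • stop:
                    Z vs Z  match
            • more:
              offer{ack,retry,data} vs select{ack,retry,data}  match label sets agree
                • ack:
                  send[Str] vs recv[Str]  match
                    Z vs Z  match
                • retry:
                  recv[Unit] vs send[Unit]  match
                    Z vs Z  match
                • data:
                  select{err,ok} vs offer{err,ok}  match label sets agree
                    • err:
                      Z vs Z  match
                    • ok:
                      Z vs Z  match
        • retry:
          recv[Str] vs send[Str]  match
            send[Bool] vs recv[Bool]  match
              select{done,retry,ok} vs offer{done,retry,ok}  match label sets agree
                • done:
                  Z vs Z  match
                • retry:
                  end vs end  match
                • ok:
                  Z vs Z  match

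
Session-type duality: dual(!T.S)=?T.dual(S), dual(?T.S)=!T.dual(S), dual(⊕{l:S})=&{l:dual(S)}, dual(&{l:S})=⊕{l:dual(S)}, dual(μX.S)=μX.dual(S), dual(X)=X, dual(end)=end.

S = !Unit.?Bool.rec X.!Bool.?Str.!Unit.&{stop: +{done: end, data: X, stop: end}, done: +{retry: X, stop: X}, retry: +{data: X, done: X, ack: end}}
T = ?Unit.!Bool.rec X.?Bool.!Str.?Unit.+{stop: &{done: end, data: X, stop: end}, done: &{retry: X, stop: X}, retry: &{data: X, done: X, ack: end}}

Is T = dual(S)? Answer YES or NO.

!Unit | ?Unit  ok
  ?Bool | !Bool  ok
    rec X | rec X  ok (μ self-dual)
      !Bool | ?Bool  ok
        ?Str | !Str  ok
          !Unit | ?Unit  ok
            &{stop,done,retry} | +{stop,done,retry}  ok label sets agree
              [stop]
                +{done,data,stop} | &{done,data,stop}  ok label sets agree
                  [done]
                    end | end  ok
                  [data]
                    X | X  ok
                  [stop]
                    end | end  ok
              [done]
                +{retry,stop} | &{retry,stop}  ok label sets agree
                  [retry]
                    X | X  ok
                  [stop]
                    X | X  ok
              [retry]
                +{data,done,ack} | &{data,done,ack}  ok label sets agree
                  [data]
                    X | X  ok
                  [done]
                    X | X  ok
                  [ack]
                    end | end  ok

YES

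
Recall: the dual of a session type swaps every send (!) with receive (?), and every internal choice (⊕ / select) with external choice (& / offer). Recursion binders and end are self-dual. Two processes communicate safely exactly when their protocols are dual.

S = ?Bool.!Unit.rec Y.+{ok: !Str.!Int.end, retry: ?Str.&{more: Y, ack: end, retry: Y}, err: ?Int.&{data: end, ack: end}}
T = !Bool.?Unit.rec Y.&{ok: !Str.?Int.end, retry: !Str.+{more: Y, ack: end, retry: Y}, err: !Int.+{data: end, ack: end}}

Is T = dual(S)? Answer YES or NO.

NO

?Bool | !Bool  ok
  !Unit | ?Unit  ok
    rec Y | rec Y  ok (rec unchanged)
      +{ok,retry,err} | &{ok,retry,err}  ok labels match
        case ok:
          !Str | !Str  ✗ same direction on both sides — not dual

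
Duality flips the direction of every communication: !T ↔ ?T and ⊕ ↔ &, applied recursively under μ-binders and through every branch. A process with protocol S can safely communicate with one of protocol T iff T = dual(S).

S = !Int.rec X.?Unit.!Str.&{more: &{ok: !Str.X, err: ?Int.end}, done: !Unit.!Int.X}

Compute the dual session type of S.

!Int → ?Int
  rec X → rec X  (binder kept)
    ?Unit → !Unit
      !Str → ?Str
        &{more,done} → +{more,done}  (external→internal)
          • more:
            &{ok,err} → +{ok,err}  (external→internal)
              • ok:
                !Str → ?Str
                  X ↦ X
              • err:
                ?Int → !Int
                  end ↦ end
          • done:
            !Unit → ?Unit
              !Int → ?Int
                X ↦ X

?Int.rec X.!Unit.?Str.+{more: +{ok: ?Str.X, err: !Int.end}, done: ?Unit.?Int.X}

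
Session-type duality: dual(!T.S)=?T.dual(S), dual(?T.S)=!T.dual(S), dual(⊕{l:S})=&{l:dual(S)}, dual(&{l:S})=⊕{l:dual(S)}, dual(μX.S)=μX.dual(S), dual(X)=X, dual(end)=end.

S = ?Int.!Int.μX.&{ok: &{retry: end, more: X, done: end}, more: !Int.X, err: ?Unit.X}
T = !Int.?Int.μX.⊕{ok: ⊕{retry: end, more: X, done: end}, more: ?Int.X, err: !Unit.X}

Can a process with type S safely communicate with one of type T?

YES

?Int | !Int  match
  !Int | ?Int  match
    μX | μX  match (rec unchanged)
      &{ok,more,err} | ⊕{ok,more,err}  match label sets agree
        case ok:
          &{retry,more,done} | ⊕{retry,more,done}  match label sets agree
            case retry:
              end | end  match
            case more:
              X | X  match
            case done:
              end | end  match
        case more:
          !Int | ?Int  match
            X | X  match
        case err:
          ?Unit | !Unit  match
            X | X  match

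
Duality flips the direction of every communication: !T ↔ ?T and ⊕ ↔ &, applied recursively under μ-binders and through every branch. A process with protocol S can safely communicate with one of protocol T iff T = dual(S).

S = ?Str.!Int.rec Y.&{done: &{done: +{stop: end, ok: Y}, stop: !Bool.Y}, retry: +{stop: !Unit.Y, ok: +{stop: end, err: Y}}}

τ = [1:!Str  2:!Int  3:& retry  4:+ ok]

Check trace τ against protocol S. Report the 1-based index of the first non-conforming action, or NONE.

1

[1] got !Str, protocol expects ?Str  ✗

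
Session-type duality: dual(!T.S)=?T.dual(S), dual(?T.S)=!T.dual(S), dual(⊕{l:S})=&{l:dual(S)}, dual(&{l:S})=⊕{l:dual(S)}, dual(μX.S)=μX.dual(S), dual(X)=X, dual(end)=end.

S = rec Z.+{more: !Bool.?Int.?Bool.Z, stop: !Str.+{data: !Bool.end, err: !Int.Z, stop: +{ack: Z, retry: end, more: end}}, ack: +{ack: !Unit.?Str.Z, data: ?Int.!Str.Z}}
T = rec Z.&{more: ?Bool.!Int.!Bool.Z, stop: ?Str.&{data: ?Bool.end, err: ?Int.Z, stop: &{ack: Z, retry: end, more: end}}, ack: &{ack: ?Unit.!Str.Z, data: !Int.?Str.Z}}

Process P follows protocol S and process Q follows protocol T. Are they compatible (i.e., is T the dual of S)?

rec Z vs rec Z  ok (binder kept)
  +{more,stop,ack} vs &{more,stop,ack}  ok same labels
    • more:
      !Bool vs ?Bool  ok
        ?Int vs !Int  ok
          ?Bool vs !Bool  ok
            Z vs Z  ok
    • stop:
      !Str vs ?Str  ok
        +{data,err,stop} vs &{data,err,stop}  ok same labels
          • data:
            !Bool vs ?Bool  ok
              end vs end  ok
          • err:
            !Int vs ?Int  ok
              Z vs Z  ok
          • stop:
            +{ack,retry,more} vs &{ack,retry,more}  ok same labels
              • ack:
                Z vs Z  ok
              • retry:
                end vs end  ok
              • more:
                end vs end  ok
    • ack:
      +{ack,data} vs &{ack,data}  ok same labels
        • ack:
          !Unit vs ?Unit  ok
            ?Str vs !Str  ok
              Z vs Z  ok
        • data:
          ?Int vs !Int  ok
            !Str vs ?Str  ok
              Z vs Z  ok

YES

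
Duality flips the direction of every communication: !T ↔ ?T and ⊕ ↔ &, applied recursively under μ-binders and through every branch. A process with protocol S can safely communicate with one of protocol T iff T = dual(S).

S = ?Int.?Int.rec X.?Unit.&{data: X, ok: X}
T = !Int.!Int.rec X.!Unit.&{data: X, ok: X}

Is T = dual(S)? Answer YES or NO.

?Int ‖ !Int  ok
  ?Int ‖ !Int  ok
    rec X ‖ rec X  ok (binder kept)
      ?Unit ‖ !Unit  ok
        &{data,ok} ‖ &{data,ok}  ✗ choice polarity not flipped — not dual

NO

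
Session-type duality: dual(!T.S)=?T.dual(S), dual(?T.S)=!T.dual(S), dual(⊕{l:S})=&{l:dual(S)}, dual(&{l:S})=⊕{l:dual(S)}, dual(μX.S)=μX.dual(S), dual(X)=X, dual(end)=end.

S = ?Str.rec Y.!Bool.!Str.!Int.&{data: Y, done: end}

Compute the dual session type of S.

!Str.rec Y.?Bool.?Str.?Int.+{data: Y, done: end}

?Str → !Str
  rec Y → rec Y  (rec unchanged)
    !Bool → ?Bool
      !Str → ?Str
        !Int → ?Int
          &{data,done} → +{data,done}  (&→⊕)
            • data:
              dual(Y) = Y
            • done:
              dual(end) = end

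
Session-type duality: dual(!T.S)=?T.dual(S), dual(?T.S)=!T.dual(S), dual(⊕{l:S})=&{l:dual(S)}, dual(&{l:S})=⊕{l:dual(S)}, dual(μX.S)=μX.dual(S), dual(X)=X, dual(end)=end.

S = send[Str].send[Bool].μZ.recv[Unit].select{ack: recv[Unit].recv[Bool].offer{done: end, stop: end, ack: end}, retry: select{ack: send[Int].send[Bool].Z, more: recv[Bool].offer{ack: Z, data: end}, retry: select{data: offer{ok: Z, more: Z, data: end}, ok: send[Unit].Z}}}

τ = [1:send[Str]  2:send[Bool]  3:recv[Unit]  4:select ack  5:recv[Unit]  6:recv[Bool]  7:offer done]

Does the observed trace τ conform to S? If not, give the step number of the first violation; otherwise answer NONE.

step 1: send[Str]  match  now at send[Bool].μZ.…
step 2: send[Bool]  match  now at μZ.…
step 3: recv[Unit]  match  now at select{ack: recv[Unit].recv[Bool].offer{done: end, stop: end, ack: end}, retry: select{ack: send[Int].send[Bool].μZ.…, more: recv[Bool].offer{ack: μZ.…, data: end}, retry: select{data: offer{ok: μZ.…, more: μZ.…, data: end}, ok: send[Unit].μZ.…}}}
step 4: select ack  match  now at recv[Unit].recv[Bool].offer{done: end, stop: end, ack: end}
step 5: recv[Unit]  match  now at recv[Bool].offer{done: end, stop: end, ack: end}
step 6: recv[Bool]  match  now at offer{done: end, stop: end, ack: end}
step 7: offer done  match  now at end
trace exhausted — no violation

NONE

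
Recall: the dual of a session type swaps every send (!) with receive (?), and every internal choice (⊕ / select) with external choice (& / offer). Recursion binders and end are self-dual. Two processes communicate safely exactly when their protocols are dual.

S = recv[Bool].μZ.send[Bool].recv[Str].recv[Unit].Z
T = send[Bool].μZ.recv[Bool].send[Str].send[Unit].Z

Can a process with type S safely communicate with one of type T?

YES

recv[Bool] | send[Bool]  ok
  μZ | μZ  ok (rec unchanged)
    send[Bool] | recv[Bool]  ok
      recv[Str] | send[Str]  ok
        recv[Unit] | send[Unit]  ok
          Z | Z  ok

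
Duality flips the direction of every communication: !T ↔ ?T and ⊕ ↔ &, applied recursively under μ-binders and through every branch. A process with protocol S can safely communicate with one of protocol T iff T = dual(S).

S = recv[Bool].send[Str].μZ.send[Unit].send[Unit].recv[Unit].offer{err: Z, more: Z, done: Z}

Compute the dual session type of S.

recv[Bool] ↦ send[Bool]
  send[Str] ↦ recv[Str]
    μZ ↦ μZ  (rec unchanged)
      send[Unit] ↦ recv[Unit]
        send[Unit] ↦ recv[Unit]
          recv[Unit] ↦ send[Unit]
            offer{err,more,done} ↦ select{err,more,done}  (&→⊕)
              [err]
                Z ↦ Z
              [more]
                Z ↦ Z
              [done]
                Z ↦ Z

send[Bool].recv[Str].μZ.recv[Unit].recv[Unit].send[Unit].select{err: Z, more: Z, done: Z}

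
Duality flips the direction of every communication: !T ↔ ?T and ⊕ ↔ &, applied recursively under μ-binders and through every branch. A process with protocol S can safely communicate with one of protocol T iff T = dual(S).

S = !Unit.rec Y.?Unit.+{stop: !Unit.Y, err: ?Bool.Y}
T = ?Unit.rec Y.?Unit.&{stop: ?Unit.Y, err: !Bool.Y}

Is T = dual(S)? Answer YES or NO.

NO

!Unit ‖ ?Unit  ok
  rec Y ‖ rec Y  ok (binder kept)
    ?Unit ‖ ?Unit  ✗ same direction on both sides — not dual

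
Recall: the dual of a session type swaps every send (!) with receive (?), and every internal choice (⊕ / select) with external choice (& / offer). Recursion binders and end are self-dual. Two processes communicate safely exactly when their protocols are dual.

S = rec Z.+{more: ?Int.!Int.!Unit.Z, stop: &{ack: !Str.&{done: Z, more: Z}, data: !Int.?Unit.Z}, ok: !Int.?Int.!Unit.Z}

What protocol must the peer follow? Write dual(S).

rec Z.&{more: !Int.?Int.?Unit.Z, stop: +{ack: ?Str.+{done: Z, more: Z}, data: ?Int.!Unit.Z}, ok: ?Int.!Int.?Unit.Z}

rec Z ↦ rec Z  (binder kept)
  +{more,stop,ok} ↦ &{more,stop,ok}  (⊕→&)
    case more:
      ?Int ↦ !Int
        !Int ↦ ?Int
          !Unit ↦ ?Unit
            dual(Z) = Z
    case stop:
      &{ack,data} ↦ +{ack,data}  (offer→select)
        case ack:
          !Str ↦ ?Str
            &{done,more} ↦ +{done,more}  (offer→select)
              case done:
                dual(Z) = Z
              case more:
                dual(Z) = Z
        case data:
          !Int ↦ ?Int
            ?Unit ↦ !Unit
              dual(Z) = Z
    case ok:
      !Int ↦ ?Int
        ?Int ↦ !Int
          !Unit ↦ ?Unit
            dual(Z) = Z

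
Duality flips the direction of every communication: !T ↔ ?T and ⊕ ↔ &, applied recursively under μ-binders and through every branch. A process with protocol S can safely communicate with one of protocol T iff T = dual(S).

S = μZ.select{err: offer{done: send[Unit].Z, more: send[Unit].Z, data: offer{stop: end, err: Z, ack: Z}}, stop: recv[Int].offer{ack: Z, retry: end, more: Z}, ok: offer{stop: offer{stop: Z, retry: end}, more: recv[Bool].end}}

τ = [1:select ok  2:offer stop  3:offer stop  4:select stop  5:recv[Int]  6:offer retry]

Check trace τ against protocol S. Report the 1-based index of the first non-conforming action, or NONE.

NONE

@1 select ok  ✓  cont: offer{stop: offer{stop: μZ.…, retry: end}, more: recv[Bool].end}
@2 offer stop  ✓  cont: offer{stop: μZ.…, retry: end}
@3 offer stop  ✓  cont: μZ.…
@4 select stop  ✓  cont: recv[Int].offer{ack: μZ.…, retry: end, more: μZ.…}
@5 recv[Int]  ✓  cont: offer{ack: μZ.…, retry: end, more: μZ.…}
@6 offer retry  ✓  cont: end
all 6 steps conform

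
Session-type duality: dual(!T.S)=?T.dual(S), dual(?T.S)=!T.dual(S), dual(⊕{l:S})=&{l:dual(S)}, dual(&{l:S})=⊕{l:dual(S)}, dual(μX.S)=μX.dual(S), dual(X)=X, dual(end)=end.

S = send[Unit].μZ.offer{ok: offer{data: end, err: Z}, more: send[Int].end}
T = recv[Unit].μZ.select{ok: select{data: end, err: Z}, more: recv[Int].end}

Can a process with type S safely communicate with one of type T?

YES

send[Unit] | recv[Unit]  ✓
  μZ | μZ  ✓ (binder kept)
    offer{ok,more} | select{ok,more}  ✓ labels match
      [ok]
        offer{data,err} | select{data,err}  ✓ labels match
          [data]
            end | end  ✓
          [err]
            Z | Z  ✓
      [more]
        send[Int] | recv[Int]  ✓
          end | end  ✓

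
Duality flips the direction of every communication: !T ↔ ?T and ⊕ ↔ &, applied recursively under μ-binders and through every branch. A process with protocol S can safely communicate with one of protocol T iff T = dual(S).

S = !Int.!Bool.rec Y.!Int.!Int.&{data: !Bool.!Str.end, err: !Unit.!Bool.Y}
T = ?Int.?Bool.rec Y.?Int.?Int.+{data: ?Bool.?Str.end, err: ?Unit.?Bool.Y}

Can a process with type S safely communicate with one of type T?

YES

!Int ‖ ?Int  ok
  !Bool ‖ ?Bool  ok
    rec Y ‖ rec Y  ok (μ self-dual)
      !Int ‖ ?Int  ok
        !Int ‖ ?Int  ok
          &{data,err} ‖ +{data,err}  ok label sets agree
            [data]
              !Bool ‖ ?Bool  ok
                !Str ‖ ?Str  ok
                  end ‖ end  ok
            [err]
              !Unit ‖ ?Unit  ok
                !Bool ‖ ?Bool  ok
                  Y ‖ Y  ok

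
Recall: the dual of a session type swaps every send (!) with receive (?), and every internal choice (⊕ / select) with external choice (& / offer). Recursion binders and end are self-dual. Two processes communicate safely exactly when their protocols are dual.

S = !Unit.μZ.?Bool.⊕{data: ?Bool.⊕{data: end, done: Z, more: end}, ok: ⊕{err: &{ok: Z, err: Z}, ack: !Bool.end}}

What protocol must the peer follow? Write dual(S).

?Unit.μZ.!Bool.&{data: !Bool.&{data: end, done: Z, more: end}, ok: &{err: ⊕{ok: Z, err: Z}, ack: ?Bool.end}}

!Unit → ?Unit
  μZ → μZ  (rec unchanged)
    ?Bool → !Bool
      ⊕{data,ok} → &{data,ok}  (select→offer)
        case data:
          ?Bool → !Bool
            ⊕{data,done,more} → &{data,done,more}  (select→offer)
              case data:
                end ↦ end
              case done:
                Z ↦ Z
              case more:
                end ↦ end
        case ok:
          ⊕{err,ack} → &{err,ack}  (select→offer)
            case err:
              &{ok,err} → ⊕{ok,err}  (external→internal)
                case ok:
                  Z ↦ Z
                case err:
                  Z ↦ Z
            case ack:
              !Bool → ?Bool
                end ↦ end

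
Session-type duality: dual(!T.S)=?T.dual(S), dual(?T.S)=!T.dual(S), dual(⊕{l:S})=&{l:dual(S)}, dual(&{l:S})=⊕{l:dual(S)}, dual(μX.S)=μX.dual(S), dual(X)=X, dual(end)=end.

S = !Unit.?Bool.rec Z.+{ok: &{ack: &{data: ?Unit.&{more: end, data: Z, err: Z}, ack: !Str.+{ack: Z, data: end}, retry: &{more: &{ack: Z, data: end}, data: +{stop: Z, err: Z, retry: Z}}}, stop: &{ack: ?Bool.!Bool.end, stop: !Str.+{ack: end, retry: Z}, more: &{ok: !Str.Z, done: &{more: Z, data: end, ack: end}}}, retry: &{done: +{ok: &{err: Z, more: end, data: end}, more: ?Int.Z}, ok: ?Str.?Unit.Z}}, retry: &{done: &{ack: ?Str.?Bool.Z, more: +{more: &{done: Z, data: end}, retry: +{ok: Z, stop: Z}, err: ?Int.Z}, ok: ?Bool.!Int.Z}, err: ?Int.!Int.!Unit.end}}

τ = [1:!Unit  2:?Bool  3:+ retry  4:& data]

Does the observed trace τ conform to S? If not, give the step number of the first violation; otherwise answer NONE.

4

[1] !Unit  ok  residual = ?Bool.rec Z.…
[2] ?Bool  ok  residual = rec Z.…
[3] + retry  ok  residual = &{done: &{ack: ?Str.?Bool.rec Z.…, more: +{more: &{done: rec Z.…, data: end}, retry: +{ok: rec Z.…, stop: rec Z.…}, err: ?Int.rec Z.…}, ok: ?Bool.!Int.rec Z.…}, err: ?Int.!Int.!Unit.end}
[4] got & data, protocol expects & done or & err  ✗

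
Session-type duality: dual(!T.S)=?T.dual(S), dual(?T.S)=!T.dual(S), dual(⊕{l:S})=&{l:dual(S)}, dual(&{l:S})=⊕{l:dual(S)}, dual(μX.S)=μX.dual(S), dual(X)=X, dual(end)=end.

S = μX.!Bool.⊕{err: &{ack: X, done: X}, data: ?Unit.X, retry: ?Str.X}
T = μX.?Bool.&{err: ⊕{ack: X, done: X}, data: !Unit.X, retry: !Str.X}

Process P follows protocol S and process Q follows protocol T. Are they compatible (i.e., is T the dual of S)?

μX | μX  match (μ self-dual)
  !Bool | ?Bool  match
    ⊕{err,data,retry} | &{err,data,retry}  match labels match
      case err:
        &{ack,done} | ⊕{ack,done}  match labels match
          case ack:
            X | X  match
          case done:
            X | X  match
      case data:
        ?Unit | !Unit  match
          X | X  match
      case retry:
        ?Str | !Str  match
          X | X  match

YES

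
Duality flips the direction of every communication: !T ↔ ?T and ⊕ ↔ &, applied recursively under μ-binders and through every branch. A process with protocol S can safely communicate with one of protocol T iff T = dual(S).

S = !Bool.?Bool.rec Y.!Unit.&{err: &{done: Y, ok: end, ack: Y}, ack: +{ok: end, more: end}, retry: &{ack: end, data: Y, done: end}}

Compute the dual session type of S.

!Bool = ?Bool
  ?Bool = !Bool
    rec Y = rec Y  (binder kept)
      !Unit = ?Unit
        &{err,ack,retry} = +{err,ack,retry}  (offer→select)
          case err:
            &{done,ok,ack} = +{done,ok,ack}  (offer→select)
              case done:
                Y ↦ Y
              case ok:
                end ↦ end
              case ack:
                Y ↦ Y
          case ack:
            +{ok,more} = &{ok,more}  (select→offer)
              case ok:
                end ↦ end
              case more:
                end ↦ end
          case retry:
            &{ack,data,done} = +{ack,data,done}  (offer→select)
              case ack:
                end ↦ end
              case data:
                Y ↦ Y
              case done:
                end ↦ end

?Bool.!Bool.rec Y.?Unit.+{err: +{done: Y, ok: end, ack: Y}, ack: &{ok: end, more: end}, retry: +{ack: end, data: Y, done: end}}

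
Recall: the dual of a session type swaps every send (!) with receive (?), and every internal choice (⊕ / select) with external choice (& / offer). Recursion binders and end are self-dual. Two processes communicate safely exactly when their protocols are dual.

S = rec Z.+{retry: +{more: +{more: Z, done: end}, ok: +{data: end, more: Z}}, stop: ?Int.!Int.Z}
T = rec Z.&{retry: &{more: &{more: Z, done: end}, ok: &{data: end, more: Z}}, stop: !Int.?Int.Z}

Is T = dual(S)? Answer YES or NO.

YES

rec Z ‖ rec Z  ✓ (binder kept)
  +{retry,stop} ‖ &{retry,stop}  ✓ same labels
    [retry]
      +{more,ok} ‖ &{more,ok}  ✓ same labels
        [more]
          +{more,done} ‖ &{more,done}  ✓ same labels
            [more]
              Z ‖ Z  ✓
            [done]
              end ‖ end  ✓
        [ok]
          +{data,more} ‖ &{data,more}  ✓ same labels
            [data]
              end ‖ end  ✓
            [more]
              Z ‖ Z  ✓
    [stop]
      ?Int ‖ !Int  ✓
        !Int ‖ ?Int  ✓
          Z ‖ Z  ✓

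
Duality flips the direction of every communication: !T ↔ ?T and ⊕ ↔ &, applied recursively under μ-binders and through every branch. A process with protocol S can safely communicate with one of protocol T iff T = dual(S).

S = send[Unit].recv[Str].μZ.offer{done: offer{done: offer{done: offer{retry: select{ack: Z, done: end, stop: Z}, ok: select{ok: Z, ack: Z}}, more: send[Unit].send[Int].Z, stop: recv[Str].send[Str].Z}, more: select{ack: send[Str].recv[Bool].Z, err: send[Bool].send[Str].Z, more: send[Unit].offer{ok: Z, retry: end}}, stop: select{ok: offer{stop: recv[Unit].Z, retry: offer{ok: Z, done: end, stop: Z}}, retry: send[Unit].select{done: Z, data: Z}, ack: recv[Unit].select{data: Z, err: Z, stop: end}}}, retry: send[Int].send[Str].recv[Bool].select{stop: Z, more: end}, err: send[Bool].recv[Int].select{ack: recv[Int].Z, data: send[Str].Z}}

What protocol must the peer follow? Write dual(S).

send[Unit] → recv[Unit]
  recv[Str] → send[Str]
    μZ → μZ  (rec unchanged)
      offer{done,retry,err} → select{done,retry,err}  (offer→select)
        [done]
          offer{done,more,stop} → select{done,more,stop}  (offer→select)
            [done]
              offer{done,more,stop} → select{done,more,stop}  (offer→select)
                [done]
                  offer{retry,ok} → select{retry,ok}  (offer→select)
                    [retry]
                      select{ack,done,stop} → offer{ack,done,stop}  (internal→external)
                        [ack]
                          Z ↦ Z
                        [done]
                          end ↦ end
                        [stop]
                          Z ↦ Z
                    [ok]
                      select{ok,ack} → offer{ok,ack}  (internal→external)
                        [ok]
                          Z ↦ Z
                        [ack]
                          Z ↦ Z
                [more]
                  send[Unit] → recv[Unit]
                    send[Int] → recv[Int]
                      Z ↦ Z
                [stop]
                  recv[Str] → send[Str]
                    send[Str] → recv[Str]
                      Z ↦ Z
            [more]
              select{ack,err,more} → offer{ack,err,more}  (internal→external)
                [ack]
                  send[Str] → recv[Str]
                    recv[Bool] → send[Bool]
                      Z ↦ Z
                [err]
                  send[Bool] → recv[Bool]
                    send[Str] → recv[Str]
                      Z ↦ Z
                [more]
                  send[Unit] → recv[Unit]
                    offer{ok,retry} → select{ok,retry}  (offer→select)
                      [ok]
                        Z ↦ Z
                      [retry]
                        end ↦ end
            [stop]
              select{ok,retry,ack} → offer{ok,retry,ack}  (internal→external)
                [ok]
                  offer{stop,retry} → select{stop,retry}  (offer→select)
                    [stop]
                      recv[Unit] → send[Unit]
                        Z ↦ Z
                    [retry]
                      offer{ok,done,stop} → select{ok,done,stop}  (offer→select)
                        [ok]
                          Z ↦ Z
                        [done]
                          end ↦ end
                        [stop]
                          Z ↦ Z
                [retry]
                  send[Unit] → recv[Unit]
                    select{done,data} → offer{done,data}  (internal→external)
                      [done]
                        Z ↦ Z
                      [data]
                        Z ↦ Z
                [ack]
                  recv[Unit] → send[Unit]
                    select{data,err,stop} → offer{data,err,stop}  (internal→external)
                      [data]
                        Z ↦ Z
                      [err]
                        Z ↦ Z
                      [stop]
                        end ↦ end
        [retry]
          send[Int] → recv[Int]
            send[Str] → recv[Str]
              recv[Bool] → send[Bool]
                select{stop,more} → offer{stop,more}  (internal→external)
                  [stop]
                    Z ↦ Z
                  [more]
                    end ↦ end
        [err]
          send[Bool] → recv[Bool]
            recv[Int] → send[Int]
              select{ack,data} → offer{ack,data}  (internal→external)
                [ack]
                  recv[Int] → send[Int]
                    Z ↦ Z
                [data]
                  send[Str] → recv[Str]
                    Z ↦ Z

recv[Unit].send[Str].μZ.select{done: select{done: select{done: select{retry: offer{ack: Z, done: end, stop: Z}, ok: offer{ok: Z, ack: Z}}, more: recv[Unit].recv[Int].Z, stop: send[Str].recv[Str].Z}, more: offer{ack: recv[Str].send[Bool].Z, err: recv[Bool].recv[Str].Z, more: recv[Unit].select{ok: Z, retry: end}}, stop: offer{ok: select{stop: send[Unit].Z, retry: select{ok: Z, done: end, stop: Z}}, retry: recv[Unit].offer{done: Z, data: Z}, ack: send[Unit].offer{data: Z, err: Z, stop: end}}}, retry: recv[Int].recv[Str].send[Bool].offer{stop: Z, more: end}, err: recv[Bool].send[Int].offer{ack: send[Int].Z, data: recv[Str].Z}}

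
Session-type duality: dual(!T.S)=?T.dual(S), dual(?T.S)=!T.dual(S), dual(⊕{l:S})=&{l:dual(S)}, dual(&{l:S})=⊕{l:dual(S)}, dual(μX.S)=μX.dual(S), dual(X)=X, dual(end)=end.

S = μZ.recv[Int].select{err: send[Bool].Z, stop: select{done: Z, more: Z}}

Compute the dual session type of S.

μZ.send[Int].offer{err: recv[Bool].Z, stop: offer{done: Z, more: Z}}

μZ → μZ  (μ self-dual)
  recv[Int] → send[Int]
    select{err,stop} → offer{err,stop}  (internal→external)
      • err:
        send[Bool] → recv[Bool]
          Z ↦ Z
      • stop:
        select{done,more} → offer{done,more}  (internal→external)
          • done:
            Z ↦ Z
          • more:
            Z ↦ Z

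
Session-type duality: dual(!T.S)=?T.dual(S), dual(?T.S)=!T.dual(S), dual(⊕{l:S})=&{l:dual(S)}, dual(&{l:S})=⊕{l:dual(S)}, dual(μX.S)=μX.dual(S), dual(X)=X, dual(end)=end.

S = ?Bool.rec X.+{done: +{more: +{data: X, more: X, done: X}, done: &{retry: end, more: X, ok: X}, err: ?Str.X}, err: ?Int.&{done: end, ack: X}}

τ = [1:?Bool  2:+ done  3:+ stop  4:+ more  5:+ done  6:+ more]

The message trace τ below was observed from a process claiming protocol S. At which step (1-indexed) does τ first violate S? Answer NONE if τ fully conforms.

[1] ?Bool  ✓  cont: rec X.…
[2] + done  ✓  cont: +{more: +{data: rec X.…, more: rec X.…, done: rec X.…}, done: &{retry: end, more: rec X.…, ok: rec X.…}, err: ?Str.rec X.…}
[3] got + stop, protocol expects + more or + done or + err  ✗

3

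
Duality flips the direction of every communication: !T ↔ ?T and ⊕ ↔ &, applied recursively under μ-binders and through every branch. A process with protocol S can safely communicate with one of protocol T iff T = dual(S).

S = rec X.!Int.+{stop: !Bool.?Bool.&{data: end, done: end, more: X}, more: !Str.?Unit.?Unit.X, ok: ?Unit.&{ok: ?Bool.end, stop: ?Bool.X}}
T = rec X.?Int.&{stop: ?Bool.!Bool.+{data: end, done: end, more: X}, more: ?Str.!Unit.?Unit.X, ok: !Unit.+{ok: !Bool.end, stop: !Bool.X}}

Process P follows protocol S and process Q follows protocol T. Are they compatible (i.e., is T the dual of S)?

NO

rec X ‖ rec X  match (binder kept)
  !Int ‖ ?Int  match
    +{stop,more,ok} ‖ &{stop,more,ok}  match same labels
      [stop]
        !Bool ‖ ?Bool  match
          ?Bool ‖ !Bool  match
            &{data,done,more} ‖ +{data,done,more}  match same labels
              [data]
                end ‖ end  match
              [done]
                end ‖ end  match
              [more]
                X ‖ X  match
      [more]
        !Str ‖ ?Str  match
          ?Unit ‖ !Unit  match
            ?Unit ‖ ?Unit  ✗ same direction on both sides — not dual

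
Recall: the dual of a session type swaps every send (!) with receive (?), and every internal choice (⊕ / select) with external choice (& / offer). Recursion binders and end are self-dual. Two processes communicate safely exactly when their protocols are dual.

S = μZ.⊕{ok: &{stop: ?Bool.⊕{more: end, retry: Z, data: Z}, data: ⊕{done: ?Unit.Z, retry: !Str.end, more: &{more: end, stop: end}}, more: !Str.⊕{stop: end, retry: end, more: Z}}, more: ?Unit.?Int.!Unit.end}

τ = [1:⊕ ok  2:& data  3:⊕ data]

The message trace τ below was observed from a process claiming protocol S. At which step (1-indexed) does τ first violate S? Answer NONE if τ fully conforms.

[1] ⊕ ok  ✓  residual = &{stop: ?Bool.⊕{more: end, retry: μZ.…, data: μZ.…}, data: ⊕{done: ?Unit.μZ.…, retry: !Str.end, more: &{more: end, stop: end}}, more: !Str.⊕{stop: end, retry: end, more: μZ.…}}
[2] & data  ✓  residual = ⊕{done: ?Unit.μZ.…, retry: !Str.end, more: &{more: end, stop: end}}
[3] got ⊕ data, protocol expects ⊕ done or ⊕ retry or ⊕ more  ✗

3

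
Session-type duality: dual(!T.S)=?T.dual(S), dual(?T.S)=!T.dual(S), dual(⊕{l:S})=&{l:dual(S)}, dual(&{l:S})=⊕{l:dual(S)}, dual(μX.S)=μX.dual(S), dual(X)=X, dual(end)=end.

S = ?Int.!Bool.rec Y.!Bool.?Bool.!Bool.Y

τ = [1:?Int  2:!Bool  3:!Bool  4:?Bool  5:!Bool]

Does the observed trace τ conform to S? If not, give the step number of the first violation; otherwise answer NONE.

NONE

@1 ?Int  ok  now at !Bool.rec Y.…
@2 !Bool  ok  now at rec Y.…
@3 !Bool  ok  now at ?Bool.!Bool.rec Y.…
@4 ?Bool  ok  now at !Bool.rec Y.…
@5 !Bool  ok  now at rec Y.…
trace exhausted — no violation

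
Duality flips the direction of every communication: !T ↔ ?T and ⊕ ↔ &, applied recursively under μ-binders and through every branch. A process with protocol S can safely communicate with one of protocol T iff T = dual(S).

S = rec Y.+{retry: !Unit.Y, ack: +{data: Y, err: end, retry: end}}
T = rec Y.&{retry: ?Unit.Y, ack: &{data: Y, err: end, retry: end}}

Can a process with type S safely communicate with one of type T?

YES

rec Y ‖ rec Y  match (binder kept)
  +{retry,ack} ‖ &{retry,ack}  match same labels
    case retry:
      !Unit ‖ ?Unit  match
        Y ‖ Y  match
    case ack:
      +{data,err,retry} ‖ &{data,err,retry}  match same labels
        case data:
          Y ‖ Y  match
        case err:
          end ‖ end  match
        case retry:
          end ‖ end  match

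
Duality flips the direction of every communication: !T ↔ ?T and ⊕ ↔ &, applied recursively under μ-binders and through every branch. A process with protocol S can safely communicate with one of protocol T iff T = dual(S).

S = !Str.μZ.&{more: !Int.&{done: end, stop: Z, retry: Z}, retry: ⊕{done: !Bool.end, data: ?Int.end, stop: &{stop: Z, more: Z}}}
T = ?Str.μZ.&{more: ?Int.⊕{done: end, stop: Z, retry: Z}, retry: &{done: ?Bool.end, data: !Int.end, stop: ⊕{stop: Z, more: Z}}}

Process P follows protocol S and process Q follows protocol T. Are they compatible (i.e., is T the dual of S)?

NO

!Str vs ?Str  ✓
  μZ vs μZ  ✓ (binder kept)
    &{more,retry} vs &{more,retry}  ✗ choice polarity not flipped — not dual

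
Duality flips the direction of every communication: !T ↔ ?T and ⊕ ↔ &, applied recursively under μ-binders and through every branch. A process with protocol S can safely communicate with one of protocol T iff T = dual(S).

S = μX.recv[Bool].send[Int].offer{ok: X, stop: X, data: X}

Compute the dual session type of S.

μX ↦ μX  (μ self-dual)
  recv[Bool] ↦ send[Bool]
    send[Int] ↦ recv[Int]
      offer{ok,stop,data} ↦ select{ok,stop,data}  (&→⊕)
        case ok:
          X self-dual
        case stop:
          X self-dual
        case data:
          X self-dual

μX.send[Bool].recv[Int].select{ok: X, stop: X, data: X}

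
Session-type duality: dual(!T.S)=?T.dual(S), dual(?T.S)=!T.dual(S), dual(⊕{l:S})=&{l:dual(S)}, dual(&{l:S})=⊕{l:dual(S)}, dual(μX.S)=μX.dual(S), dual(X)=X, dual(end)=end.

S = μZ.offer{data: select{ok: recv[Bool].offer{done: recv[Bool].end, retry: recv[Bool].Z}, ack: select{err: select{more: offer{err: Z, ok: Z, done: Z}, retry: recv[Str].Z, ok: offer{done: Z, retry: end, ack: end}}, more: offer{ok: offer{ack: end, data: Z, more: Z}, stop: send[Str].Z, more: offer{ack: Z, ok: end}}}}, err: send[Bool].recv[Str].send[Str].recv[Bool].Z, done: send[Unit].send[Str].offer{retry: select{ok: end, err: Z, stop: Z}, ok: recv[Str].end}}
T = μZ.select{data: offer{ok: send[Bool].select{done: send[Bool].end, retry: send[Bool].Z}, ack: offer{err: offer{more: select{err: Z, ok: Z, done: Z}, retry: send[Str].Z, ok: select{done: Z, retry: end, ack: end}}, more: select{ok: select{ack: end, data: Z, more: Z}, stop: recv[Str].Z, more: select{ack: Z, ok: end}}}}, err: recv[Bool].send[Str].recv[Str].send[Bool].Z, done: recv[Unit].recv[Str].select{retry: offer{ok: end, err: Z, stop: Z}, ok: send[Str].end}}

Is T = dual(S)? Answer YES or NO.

YES

μZ | μZ  ok (binder kept)
  offer{data,err,done} | select{data,err,done}  ok same labels
    case data:
      select{ok,ack} | offer{ok,ack}  ok same labels
        case ok:
          recv[Bool] | send[Bool]  ok
            offer{done,retry} | select{done,retry}  ok same labels
              case done:
                recv[Bool] | send[Bool]  ok
                  end | end  ok
              case retry:
                recv[Bool] | send[Bool]  ok
                  Z | Z  ok
        case ack:
          select{err,more} | offer{err,more}  ok same labels
            case err:
              select{more,retry,ok} | offer{more,retry,ok}  ok same labels
                case more:
                  offer{err,ok,done} | select{err,ok,done}  ok same labels
                    case err:
                      Z | Z  ok
                    case ok:
                      Z | Z  ok
                    case done:
                      Z | Z  ok
                case retry:
                  recv[Str] | send[Str]  ok
                    Z | Z  ok
                case ok:
                  offer{done,retry,ack} | select{done,retry,ack}  ok same labels
                    case done:
                      Z | Z  ok
                    case retry:
                      end | end  ok
                    case ack:
                      end | end  ok
            case more:
              offer{ok,stop,more} | select{ok,stop,more}  ok same labels
                case ok:
                  offer{ack,data,more} | select{ack,data,more}  ok same labels
                    case ack:
                      end | end  ok
                    case data:
                      Z | Z  ok
                    case more:
                      Z | Z  ok
                case stop:
                  send[Str] | recv[Str]  ok
                    Z | Z  ok
                case more:
                  offer{ack,ok} | select{ack,ok}  ok same labels
                    case ack:
                      Z | Z  ok
                    case ok:
                      end | end  ok
    case err:
      send[Bool] | recv[Bool]  ok
        recv[Str] | send[Str]  ok
          send[Str] | recv[Str]  ok
            recv[Bool] | send[Bool]  ok
              Z | Z  ok
    case done:
      send[Unit] | recv[Unit]  ok
        send[Str] | recv[Str]  ok
          offer{retry,ok} | select{retry,ok}  ok same labels
            case retry:
              select{ok,err,stop} | offer{ok,err,stop}  ok same labels
                case ok:
                  end | end  ok
                case err:
                  Z | Z  ok
                case stop:
                  Z | Z  ok
            case ok:
              recv[Str] | send[Str]  ok
                end | end  ok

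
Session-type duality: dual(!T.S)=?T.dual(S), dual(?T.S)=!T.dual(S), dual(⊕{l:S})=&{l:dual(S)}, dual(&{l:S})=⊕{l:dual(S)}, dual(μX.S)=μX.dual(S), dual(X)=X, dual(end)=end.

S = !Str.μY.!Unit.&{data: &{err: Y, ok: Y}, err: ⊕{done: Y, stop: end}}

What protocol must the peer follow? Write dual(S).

?Str.μY.?Unit.⊕{data: ⊕{err: Y, ok: Y}, err: &{done: Y, stop: end}}

!Str = ?Str
  μY = μY  (rec unchanged)
    !Unit = ?Unit
      &{data,err} = ⊕{data,err}  (offer→select)
        • data:
          &{err,ok} = ⊕{err,ok}  (offer→select)
            • err:
              dual(Y) = Y
            • ok:
              dual(Y) = Y
        • err:
          ⊕{done,stop} = &{done,stop}  (select→offer)
            • done:
              dual(Y) = Y
            • stop:
              dual(end) = end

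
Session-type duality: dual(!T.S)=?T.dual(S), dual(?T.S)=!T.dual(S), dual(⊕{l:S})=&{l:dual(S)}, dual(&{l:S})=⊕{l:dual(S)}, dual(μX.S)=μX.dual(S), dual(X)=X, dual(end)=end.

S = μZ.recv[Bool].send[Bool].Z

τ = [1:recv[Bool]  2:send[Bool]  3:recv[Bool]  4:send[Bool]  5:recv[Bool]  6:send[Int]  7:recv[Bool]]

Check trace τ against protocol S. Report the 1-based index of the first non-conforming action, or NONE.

6

[1] recv[Bool]  match  now at send[Bool].μZ.…
[2] send[Bool]  match  now at μZ.…
[3] recv[Bool]  match  now at send[Bool].μZ.…
[4] send[Bool]  match  now at μZ.…
[5] recv[Bool]  match  now at send[Bool].μZ.…
[6] got send[Int], protocol expects send[Bool]  ✗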